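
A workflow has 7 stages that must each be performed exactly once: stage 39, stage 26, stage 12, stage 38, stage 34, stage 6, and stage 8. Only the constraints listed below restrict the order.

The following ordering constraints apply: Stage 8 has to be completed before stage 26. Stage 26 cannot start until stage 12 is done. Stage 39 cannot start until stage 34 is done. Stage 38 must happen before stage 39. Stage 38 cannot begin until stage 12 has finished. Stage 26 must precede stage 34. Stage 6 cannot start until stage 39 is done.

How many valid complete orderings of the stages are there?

7

The stages with no prerequisites are stage 12, stage 8; any of them can be placed first.
Enumerating by repeatedly choosing an available stage (one whose prerequisites are all placed) gives 7 distinct complete orderings.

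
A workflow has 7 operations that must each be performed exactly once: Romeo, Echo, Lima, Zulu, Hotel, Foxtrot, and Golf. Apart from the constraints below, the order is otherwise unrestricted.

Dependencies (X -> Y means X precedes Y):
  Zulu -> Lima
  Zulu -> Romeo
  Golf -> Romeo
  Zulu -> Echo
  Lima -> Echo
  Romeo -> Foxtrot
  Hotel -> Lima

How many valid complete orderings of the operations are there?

The operations with no prerequisites are Zulu, Hotel, Golf; any of them can be placed first.
Systematically extending each partial ordering one operation at a time and counting, there are 52 complete orderings.

52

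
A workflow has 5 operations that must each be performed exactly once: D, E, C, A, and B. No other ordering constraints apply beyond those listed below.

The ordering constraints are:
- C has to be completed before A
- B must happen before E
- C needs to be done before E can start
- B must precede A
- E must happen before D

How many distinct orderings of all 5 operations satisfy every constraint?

6

2 operations have no prerequisites (C, B), so any of them could come first.
Enumerating by repeatedly choosing an available operation (one whose prerequisites are all placed) gives 6 distinct complete orderings.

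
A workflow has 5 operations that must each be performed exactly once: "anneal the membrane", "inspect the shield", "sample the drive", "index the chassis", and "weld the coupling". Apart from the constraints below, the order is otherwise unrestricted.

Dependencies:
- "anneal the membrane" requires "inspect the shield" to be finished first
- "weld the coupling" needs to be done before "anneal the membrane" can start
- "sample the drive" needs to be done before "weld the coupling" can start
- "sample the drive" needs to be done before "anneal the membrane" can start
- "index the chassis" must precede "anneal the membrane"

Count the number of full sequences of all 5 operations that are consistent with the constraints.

12

The operations with no prerequisites are "inspect the shield", "sample the drive", "index the chassis"; any of them can be placed first.
Enumerating by repeatedly choosing an available operation (one whose prerequisites are all placed) gives 12 distinct complete orderings.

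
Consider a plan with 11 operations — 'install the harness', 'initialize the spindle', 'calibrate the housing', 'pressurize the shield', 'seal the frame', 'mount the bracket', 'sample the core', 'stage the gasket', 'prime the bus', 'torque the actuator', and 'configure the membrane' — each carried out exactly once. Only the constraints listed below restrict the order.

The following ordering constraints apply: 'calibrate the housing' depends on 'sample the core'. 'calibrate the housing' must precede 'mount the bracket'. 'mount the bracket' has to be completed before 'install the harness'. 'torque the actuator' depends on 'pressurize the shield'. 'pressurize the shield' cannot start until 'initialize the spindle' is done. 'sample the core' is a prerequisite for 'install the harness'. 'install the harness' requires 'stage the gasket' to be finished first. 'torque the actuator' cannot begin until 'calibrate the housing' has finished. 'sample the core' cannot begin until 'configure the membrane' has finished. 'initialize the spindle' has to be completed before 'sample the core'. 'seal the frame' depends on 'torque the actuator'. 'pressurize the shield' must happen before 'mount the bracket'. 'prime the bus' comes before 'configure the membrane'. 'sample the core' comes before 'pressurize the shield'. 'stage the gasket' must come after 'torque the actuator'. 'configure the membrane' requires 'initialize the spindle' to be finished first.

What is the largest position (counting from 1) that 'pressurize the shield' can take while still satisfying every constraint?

6

Following every chain forward from 'pressurize the shield', the operations that must come later are 'install the harness', 'seal the frame', 'mount the bracket', 'stage the gasket', 'torque the actuator' — 5 of them.
So at least 5 operations follow 'pressurize the shield', putting 'pressurize the shield' no later than position 6. That position is achievable by scheduling everything else first.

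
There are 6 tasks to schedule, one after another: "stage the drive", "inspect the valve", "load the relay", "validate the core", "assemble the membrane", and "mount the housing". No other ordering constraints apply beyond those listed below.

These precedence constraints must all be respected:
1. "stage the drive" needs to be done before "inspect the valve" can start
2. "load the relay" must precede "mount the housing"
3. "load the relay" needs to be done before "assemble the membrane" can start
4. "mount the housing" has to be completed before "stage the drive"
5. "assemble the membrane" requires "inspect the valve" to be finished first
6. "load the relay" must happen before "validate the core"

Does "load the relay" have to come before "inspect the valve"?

Following the dependencies: "load the relay" → "mount the housing" → "stage the drive" → "inspect the valve".
That forces "load the relay" before "inspect the valve" in every valid schedule.

Yes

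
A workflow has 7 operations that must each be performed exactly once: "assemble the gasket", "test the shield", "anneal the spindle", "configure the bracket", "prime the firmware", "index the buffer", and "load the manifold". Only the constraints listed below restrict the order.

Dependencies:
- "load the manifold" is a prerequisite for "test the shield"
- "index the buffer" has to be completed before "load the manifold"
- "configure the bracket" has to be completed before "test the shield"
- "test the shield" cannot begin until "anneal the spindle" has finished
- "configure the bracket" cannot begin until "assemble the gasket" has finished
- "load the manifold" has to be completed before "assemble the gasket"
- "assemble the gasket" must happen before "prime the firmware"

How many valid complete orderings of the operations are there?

The operations with no prerequisites are "anneal the spindle", "index the buffer"; any of them can be placed first.
Enumerating by repeatedly choosing an available operation (one whose prerequisites are all placed) gives 17 distinct complete orderings.

17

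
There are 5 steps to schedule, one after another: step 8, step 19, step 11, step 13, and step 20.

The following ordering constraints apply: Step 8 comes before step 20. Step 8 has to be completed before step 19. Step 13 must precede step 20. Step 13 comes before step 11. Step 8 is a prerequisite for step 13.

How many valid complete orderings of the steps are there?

8

Only step 8 has no prerequisites, so it must go first.
Counting all ways to extend the partial order to a total order gives 8.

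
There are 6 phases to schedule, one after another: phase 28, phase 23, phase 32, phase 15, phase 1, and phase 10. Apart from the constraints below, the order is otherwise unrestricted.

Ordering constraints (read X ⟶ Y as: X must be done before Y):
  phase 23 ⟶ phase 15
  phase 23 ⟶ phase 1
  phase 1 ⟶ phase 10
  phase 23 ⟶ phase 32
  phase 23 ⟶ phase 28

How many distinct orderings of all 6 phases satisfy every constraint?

Phase 23 is the only phase with nothing required before it, so every ordering starts there.
Counting all ways to extend the partial order to a total order gives 60.

60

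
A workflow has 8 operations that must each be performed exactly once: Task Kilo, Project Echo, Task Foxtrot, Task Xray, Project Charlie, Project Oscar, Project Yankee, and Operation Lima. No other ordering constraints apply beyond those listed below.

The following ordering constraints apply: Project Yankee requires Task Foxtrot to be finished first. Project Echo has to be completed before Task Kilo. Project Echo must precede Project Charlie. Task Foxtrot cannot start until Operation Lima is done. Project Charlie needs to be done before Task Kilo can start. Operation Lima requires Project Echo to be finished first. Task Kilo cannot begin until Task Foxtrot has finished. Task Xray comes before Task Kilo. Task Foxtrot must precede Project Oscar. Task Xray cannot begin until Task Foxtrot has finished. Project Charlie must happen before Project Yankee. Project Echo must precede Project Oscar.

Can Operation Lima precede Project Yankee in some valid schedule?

Every valid ordering already has Operation Lima before Project Yankee (the constraints require it), so in particular at least one does.

Yes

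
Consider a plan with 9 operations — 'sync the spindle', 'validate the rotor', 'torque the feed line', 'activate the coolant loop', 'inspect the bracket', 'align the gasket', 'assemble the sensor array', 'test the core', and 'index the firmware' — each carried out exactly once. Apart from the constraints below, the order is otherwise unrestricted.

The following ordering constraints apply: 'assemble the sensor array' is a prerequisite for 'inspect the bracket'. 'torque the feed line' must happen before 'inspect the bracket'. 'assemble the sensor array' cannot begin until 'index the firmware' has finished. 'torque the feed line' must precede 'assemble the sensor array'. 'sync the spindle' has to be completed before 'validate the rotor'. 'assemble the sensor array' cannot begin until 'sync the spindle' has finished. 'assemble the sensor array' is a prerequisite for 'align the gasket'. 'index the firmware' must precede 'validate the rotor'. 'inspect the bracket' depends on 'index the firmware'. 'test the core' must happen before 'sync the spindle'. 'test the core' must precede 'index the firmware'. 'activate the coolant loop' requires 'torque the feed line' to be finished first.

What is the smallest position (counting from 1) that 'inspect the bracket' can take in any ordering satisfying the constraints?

6

Every operation that must precede 'inspect the bracket' has to come before it. Tracing all chains that end at 'inspect the bracket', those operations are: 'sync the spindle', 'torque the feed line', 'assemble the sensor array', 'test the core', 'index the firmware' — 5 in total.
So at minimum 5 operations come before 'inspect the bracket', putting 'inspect the bracket' no earlier than position 6. That position is achievable by scheduling exactly those predecessors first.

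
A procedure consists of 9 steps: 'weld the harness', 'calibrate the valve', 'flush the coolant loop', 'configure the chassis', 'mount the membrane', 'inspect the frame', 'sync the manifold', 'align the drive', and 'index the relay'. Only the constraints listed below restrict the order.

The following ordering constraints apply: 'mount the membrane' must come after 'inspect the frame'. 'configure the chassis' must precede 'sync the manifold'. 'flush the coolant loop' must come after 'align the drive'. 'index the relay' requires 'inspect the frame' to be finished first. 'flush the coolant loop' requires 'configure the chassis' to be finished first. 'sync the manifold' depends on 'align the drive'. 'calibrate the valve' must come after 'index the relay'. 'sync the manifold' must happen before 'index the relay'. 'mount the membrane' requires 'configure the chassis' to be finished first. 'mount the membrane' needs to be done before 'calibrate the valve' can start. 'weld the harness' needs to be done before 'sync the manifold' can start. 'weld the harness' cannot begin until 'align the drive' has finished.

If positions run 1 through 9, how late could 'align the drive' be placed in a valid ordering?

4

Following every chain forward from 'align the drive', the steps that must come later are 'weld the harness', 'calibrate the valve', 'flush the coolant loop', 'sync the manifold', 'index the relay' — 5 of them.
With 5 mandatory successors out of 9 steps total, the latest slot for 'align the drive' is 9−5 = 4, and it's reachable by doing all non-successors before 'align the drive'.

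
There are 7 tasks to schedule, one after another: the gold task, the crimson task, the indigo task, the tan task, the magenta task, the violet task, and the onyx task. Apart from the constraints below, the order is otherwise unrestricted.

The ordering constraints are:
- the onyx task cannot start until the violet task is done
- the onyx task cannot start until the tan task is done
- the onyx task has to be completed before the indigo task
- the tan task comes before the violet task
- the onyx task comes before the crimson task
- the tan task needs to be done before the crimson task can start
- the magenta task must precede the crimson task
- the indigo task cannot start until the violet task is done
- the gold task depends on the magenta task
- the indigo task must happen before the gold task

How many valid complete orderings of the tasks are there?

14

2 tasks have no prerequisites (the tan task, the magenta task), so any of them could come first.
Systematically extending each partial ordering one task at a time and counting, there are 14 complete orderings.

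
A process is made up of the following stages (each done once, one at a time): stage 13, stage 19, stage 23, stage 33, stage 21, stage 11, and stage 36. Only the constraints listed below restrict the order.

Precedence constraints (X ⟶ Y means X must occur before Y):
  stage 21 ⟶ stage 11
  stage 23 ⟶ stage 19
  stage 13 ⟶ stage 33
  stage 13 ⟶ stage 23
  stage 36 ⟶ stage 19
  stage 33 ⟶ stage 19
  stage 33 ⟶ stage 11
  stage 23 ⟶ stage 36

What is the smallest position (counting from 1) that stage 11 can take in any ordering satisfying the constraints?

Working backwards through the constraints from stage 11, its full set of required predecessors is stage 13, stage 33, stage 21 — 3 of them.
So at minimum 3 stages come before stage 11, putting stage 11 no earlier than position 4. That position is achievable by scheduling exactly those predecessors first.

4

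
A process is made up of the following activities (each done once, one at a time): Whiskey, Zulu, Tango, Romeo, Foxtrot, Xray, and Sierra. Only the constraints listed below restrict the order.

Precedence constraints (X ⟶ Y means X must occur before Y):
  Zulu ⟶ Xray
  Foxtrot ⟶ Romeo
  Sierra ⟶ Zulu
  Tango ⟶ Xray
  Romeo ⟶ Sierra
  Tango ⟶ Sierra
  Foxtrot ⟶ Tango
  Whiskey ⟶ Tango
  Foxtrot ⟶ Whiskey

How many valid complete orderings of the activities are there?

Only Foxtrot has no prerequisites, so it must go first.
Enumerating by repeatedly choosing an available activity (one whose prerequisites are all placed) gives 3 distinct complete orderings.

3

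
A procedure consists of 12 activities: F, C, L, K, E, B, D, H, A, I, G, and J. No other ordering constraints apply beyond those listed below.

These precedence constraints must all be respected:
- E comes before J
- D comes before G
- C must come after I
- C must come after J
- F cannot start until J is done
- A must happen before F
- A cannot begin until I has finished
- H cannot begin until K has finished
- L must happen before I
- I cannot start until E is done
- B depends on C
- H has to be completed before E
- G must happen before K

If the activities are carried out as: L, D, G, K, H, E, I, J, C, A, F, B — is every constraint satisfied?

Going through the constraints one by one, each required predecessor appears earlier in the sequence than its dependent — e.g. L (position 1) is before I (position 7), as required.

Yes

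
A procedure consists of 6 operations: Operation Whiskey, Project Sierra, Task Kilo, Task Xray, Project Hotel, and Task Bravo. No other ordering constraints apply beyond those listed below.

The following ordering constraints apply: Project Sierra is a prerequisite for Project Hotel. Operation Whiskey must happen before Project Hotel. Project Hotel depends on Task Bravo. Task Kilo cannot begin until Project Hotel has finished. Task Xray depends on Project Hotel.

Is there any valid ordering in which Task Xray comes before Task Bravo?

No

There is a dependency chain Task Bravo → Project Hotel → Task Xray, so Task Xray always comes after Task Bravo.
So no valid ordering can have Task Xray before Task Bravo.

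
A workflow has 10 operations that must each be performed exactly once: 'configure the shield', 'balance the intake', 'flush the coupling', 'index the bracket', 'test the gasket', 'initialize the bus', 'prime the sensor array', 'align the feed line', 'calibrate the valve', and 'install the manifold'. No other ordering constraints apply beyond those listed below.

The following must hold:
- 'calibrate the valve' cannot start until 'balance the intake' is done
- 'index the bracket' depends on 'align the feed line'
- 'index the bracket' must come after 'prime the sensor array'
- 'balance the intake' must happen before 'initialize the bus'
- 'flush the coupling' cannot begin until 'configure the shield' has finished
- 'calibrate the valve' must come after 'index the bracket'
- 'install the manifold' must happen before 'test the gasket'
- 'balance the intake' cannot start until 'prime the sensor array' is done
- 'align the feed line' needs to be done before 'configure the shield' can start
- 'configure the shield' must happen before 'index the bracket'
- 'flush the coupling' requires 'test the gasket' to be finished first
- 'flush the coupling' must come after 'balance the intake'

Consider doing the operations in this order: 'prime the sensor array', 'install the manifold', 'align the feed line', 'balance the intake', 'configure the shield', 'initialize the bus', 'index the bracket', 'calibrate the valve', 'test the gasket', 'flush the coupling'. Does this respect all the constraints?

Every stated constraint is respected: 'install the manifold' sits at position 2, ahead of 'test the gasket' at position 9, and each of the other listed pairs likewise has the predecessor earlier in the sequence.

Yes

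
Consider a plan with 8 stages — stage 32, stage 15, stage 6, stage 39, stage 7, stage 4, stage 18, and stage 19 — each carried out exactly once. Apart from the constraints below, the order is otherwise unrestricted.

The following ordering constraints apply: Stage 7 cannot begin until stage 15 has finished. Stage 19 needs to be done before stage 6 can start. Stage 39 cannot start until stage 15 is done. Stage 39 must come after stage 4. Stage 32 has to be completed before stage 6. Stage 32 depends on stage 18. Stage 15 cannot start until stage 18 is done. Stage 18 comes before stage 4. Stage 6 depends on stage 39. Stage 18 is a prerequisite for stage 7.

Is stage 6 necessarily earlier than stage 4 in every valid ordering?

The constraints actually force stage 4 before stage 6 (via stage 4 → stage 39 → stage 6), not the other way around.
So stage 6 does not have to come before stage 4 — it cannot.

No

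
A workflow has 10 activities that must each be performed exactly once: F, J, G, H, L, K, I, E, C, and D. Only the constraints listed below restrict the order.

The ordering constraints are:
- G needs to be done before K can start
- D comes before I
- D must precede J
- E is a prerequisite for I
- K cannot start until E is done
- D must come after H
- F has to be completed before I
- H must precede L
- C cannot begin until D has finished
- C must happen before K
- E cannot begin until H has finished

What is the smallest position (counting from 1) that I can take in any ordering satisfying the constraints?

Working backwards through the constraints from I, its full set of required predecessors is F, H, E, D — 4 of them.
So at minimum 4 activities come before I, putting I no earlier than position 5. That position is achievable by scheduling exactly those predecessors first.

5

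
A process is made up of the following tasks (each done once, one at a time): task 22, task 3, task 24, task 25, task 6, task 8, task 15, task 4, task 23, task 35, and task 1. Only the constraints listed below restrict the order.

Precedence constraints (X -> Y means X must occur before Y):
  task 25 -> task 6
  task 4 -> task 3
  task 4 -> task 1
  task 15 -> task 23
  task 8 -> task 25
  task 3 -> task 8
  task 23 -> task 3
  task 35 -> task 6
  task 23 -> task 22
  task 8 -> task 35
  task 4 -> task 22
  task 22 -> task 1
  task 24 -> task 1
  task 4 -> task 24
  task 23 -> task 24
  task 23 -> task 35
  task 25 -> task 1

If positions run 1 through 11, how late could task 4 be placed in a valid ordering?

3

The tasks that are forced after task 4, directly or by a chain of constraints, are task 22, task 3, task 24, task 25, task 6, task 8, task 35, task 1. That's 8 tasks.
So at least 8 tasks follow task 4, putting task 4 no later than position 3. That position is achievable by scheduling everything else first.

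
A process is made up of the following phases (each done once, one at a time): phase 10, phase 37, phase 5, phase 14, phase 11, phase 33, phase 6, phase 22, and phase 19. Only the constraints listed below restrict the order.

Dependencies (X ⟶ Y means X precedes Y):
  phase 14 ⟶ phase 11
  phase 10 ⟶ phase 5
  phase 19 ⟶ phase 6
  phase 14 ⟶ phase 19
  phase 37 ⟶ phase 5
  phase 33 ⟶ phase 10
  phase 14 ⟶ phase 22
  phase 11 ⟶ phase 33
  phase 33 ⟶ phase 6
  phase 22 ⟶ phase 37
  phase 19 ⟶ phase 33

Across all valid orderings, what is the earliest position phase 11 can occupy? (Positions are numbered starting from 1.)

The only phase forced before phase 11 (directly or transitively) is phase 14.
So at minimum 1 phase comes before phase 11, putting phase 11 no earlier than position 2. That position is achievable by scheduling exactly that predecessor first.

2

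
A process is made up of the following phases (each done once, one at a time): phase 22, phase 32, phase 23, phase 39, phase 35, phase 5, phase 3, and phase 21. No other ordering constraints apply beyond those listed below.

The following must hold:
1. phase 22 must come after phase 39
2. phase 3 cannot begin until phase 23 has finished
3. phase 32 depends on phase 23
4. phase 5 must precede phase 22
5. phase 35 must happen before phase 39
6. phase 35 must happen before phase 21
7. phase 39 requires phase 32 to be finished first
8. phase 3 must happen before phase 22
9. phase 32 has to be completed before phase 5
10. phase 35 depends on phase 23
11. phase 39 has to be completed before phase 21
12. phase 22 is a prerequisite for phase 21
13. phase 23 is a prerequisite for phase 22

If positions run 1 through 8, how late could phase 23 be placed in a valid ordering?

1

Every phase that must follow phase 23 has to come after it. Tracing all chains starting from phase 23, those phases are: phase 22, phase 32, phase 39, phase 35, phase 5, phase 3, phase 21 — 7 in total.
With 7 mandatory successors out of 8 phases total, the latest slot for phase 23 is 8−7 = 1, and it's reachable by doing all non-successors before phase 23.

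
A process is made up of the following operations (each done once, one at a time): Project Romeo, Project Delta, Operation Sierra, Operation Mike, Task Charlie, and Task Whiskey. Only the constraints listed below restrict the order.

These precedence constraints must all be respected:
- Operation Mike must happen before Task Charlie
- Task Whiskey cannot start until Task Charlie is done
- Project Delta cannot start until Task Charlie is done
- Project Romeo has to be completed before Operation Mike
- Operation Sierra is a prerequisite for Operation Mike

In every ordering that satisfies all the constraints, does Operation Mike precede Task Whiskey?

Yes

Following the dependencies: Operation Mike → Task Charlie → Task Whiskey.
So Operation Mike must precede Task Whiskey in any valid ordering.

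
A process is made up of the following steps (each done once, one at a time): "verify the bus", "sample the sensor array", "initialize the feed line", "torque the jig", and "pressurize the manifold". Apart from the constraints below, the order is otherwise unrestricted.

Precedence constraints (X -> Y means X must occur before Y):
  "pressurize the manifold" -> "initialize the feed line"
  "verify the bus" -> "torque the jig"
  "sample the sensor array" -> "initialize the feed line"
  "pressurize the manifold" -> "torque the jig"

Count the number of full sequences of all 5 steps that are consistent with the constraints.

16

The steps with no prerequisites are "verify the bus", "sample the sensor array", "pressurize the manifold"; any of them can be placed first.
Counting all ways to extend the partial order to a total order gives 16.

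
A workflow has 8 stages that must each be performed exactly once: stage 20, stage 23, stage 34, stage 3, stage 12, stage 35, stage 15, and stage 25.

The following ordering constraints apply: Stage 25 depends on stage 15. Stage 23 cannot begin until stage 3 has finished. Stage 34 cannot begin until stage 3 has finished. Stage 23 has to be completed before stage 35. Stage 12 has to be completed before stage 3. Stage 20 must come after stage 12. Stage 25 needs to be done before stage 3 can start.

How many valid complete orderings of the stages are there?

2 stages have no prerequisites (stage 12, stage 15), so any of them could come first.
Enumerating by repeatedly choosing an available stage (one whose prerequisites are all placed) gives 54 distinct complete orderings.

54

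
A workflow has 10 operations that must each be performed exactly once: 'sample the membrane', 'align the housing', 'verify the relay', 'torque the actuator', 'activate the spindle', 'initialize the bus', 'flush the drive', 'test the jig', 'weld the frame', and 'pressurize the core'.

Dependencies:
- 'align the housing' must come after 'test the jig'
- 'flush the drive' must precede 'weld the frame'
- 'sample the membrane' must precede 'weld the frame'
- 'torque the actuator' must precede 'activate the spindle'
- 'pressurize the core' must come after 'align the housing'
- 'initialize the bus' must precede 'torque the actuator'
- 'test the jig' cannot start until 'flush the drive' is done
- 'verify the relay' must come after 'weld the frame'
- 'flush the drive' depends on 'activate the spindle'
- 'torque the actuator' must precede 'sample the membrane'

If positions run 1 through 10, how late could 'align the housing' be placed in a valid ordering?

The only operation forced after 'align the housing' (directly or by a chain) is 'pressurize the core'.
So at least 1 operation follows 'align the housing', putting 'align the housing' no later than position 9. That position is achievable by scheduling everything else first.

9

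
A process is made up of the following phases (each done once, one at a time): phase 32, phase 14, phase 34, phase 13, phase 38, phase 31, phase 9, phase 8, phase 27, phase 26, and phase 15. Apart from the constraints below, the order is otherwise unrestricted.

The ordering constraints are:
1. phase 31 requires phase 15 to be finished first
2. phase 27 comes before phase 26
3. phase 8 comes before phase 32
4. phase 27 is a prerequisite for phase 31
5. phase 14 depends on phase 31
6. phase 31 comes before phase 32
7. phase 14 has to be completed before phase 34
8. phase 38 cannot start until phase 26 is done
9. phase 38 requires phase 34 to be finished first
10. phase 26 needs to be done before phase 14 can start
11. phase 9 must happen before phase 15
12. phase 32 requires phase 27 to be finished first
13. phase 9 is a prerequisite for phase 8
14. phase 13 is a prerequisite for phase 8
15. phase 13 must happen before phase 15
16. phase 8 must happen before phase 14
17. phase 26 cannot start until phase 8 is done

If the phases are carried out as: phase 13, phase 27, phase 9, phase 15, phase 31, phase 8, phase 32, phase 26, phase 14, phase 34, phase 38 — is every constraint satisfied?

Yes

Every stated constraint is respected: phase 27 sits at position 2, ahead of phase 26 at position 8, and each of the other listed pairs likewise has the predecessor earlier in the sequence.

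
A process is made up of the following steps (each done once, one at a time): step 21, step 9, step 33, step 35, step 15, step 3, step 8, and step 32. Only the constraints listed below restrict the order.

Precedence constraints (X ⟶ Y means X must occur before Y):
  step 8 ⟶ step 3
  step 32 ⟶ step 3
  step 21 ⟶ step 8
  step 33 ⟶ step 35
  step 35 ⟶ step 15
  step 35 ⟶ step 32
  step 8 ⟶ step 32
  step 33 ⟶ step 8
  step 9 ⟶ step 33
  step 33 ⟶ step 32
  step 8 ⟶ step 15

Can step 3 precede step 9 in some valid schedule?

No

There is a dependency chain step 9 → step 33 → step 8 → step 3, so step 3 always comes after step 9.
Hence step 3 can never be scheduled before step 9.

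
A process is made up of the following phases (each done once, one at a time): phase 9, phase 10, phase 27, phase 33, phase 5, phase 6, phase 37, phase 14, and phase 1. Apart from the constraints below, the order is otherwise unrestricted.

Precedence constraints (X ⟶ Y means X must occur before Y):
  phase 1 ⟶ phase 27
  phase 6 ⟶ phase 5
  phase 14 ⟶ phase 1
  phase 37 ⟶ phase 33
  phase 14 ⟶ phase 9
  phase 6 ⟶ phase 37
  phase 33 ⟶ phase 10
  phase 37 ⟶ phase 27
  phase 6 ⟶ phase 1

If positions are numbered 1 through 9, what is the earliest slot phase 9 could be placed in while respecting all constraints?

The only phase forced before phase 9 (directly or transitively) is phase 14.
So at minimum 1 phase comes before phase 9, putting phase 9 no earlier than position 2. That position is achievable by scheduling exactly that predecessor first.

2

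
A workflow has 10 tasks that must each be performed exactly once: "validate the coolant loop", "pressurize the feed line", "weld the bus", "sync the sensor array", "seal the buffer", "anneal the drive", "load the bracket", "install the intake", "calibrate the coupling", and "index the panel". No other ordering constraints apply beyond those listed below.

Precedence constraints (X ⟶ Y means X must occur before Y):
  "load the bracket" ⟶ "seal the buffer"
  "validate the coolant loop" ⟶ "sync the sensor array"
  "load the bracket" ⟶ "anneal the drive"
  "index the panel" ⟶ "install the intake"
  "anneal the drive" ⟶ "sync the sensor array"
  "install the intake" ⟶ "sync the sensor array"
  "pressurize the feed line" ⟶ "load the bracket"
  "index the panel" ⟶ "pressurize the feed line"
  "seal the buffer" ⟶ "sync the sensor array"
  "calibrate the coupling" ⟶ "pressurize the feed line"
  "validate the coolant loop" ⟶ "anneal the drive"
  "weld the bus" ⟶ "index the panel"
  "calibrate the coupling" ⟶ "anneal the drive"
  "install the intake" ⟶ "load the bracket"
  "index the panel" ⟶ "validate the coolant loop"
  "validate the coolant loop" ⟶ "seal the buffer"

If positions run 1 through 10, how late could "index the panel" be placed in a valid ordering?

The tasks that are forced after "index the panel", directly or by a chain of constraints, are "validate the coolant loop", "pressurize the feed line", "sync the sensor array", "seal the buffer", "anneal the drive", "load the bracket", "install the intake". That's 7 tasks.
With 7 mandatory successors out of 10 tasks total, the latest slot for "index the panel" is 10−7 = 3, and it's reachable by doing all non-successors before "index the panel".

3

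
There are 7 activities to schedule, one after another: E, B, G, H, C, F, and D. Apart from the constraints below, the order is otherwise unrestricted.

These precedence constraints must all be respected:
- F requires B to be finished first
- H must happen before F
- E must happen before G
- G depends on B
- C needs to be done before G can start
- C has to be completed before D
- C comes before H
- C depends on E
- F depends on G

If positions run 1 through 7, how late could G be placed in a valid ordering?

The only activity forced after G (directly or by a chain) is F.
With 1 mandatory successor out of 7 activities total, the latest slot for G is 7−1 = 6, and it's reachable by doing all non-successors before G.

6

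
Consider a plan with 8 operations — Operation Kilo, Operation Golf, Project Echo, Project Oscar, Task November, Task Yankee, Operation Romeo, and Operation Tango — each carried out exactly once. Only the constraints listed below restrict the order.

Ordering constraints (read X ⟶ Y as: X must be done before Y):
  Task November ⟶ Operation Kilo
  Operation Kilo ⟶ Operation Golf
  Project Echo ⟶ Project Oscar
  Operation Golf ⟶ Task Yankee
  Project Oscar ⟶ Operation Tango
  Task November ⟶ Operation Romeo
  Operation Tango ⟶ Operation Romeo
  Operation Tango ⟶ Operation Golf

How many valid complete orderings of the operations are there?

34

2 operations have no prerequisites (Project Echo, Task November), so any of them could come first.
Enumerating by repeatedly choosing an available operation (one whose prerequisites are all placed) gives 34 distinct complete orderings.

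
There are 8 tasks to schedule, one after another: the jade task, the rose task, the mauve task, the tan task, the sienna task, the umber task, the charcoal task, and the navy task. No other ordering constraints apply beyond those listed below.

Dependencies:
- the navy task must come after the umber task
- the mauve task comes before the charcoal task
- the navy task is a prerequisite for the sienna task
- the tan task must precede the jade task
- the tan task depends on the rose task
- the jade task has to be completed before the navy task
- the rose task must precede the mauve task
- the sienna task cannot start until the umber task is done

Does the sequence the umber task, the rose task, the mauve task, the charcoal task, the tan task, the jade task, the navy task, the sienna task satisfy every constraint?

Yes

Checking each listed constraint against this order: for instance, the umber task is in position 1 and the sienna task in position 8, so that constraint holds — and the remaining constraints check out the same way.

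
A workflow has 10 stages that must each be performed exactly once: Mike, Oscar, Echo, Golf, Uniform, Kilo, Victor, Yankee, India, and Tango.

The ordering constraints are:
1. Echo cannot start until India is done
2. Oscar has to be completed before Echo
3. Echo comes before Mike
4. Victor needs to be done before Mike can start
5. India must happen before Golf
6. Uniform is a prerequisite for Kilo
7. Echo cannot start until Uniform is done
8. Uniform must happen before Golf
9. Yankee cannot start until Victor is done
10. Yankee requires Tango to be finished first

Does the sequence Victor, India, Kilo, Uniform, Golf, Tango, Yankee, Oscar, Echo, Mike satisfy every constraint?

The sequence places Kilo ahead of Uniform.
But one of the constraints requires Uniform before Kilo, so this ordering violates it.

No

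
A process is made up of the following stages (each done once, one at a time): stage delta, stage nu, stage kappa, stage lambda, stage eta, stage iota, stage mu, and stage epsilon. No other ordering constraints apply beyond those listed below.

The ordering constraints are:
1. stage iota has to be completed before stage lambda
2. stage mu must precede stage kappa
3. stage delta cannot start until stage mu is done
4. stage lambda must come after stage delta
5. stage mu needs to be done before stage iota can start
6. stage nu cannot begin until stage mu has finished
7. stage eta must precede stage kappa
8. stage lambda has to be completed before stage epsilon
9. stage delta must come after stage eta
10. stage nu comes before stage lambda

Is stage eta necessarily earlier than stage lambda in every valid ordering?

Yes

There is a constraint chain stage eta → stage delta → stage lambda.
Hence stage eta necessarily comes before stage lambda.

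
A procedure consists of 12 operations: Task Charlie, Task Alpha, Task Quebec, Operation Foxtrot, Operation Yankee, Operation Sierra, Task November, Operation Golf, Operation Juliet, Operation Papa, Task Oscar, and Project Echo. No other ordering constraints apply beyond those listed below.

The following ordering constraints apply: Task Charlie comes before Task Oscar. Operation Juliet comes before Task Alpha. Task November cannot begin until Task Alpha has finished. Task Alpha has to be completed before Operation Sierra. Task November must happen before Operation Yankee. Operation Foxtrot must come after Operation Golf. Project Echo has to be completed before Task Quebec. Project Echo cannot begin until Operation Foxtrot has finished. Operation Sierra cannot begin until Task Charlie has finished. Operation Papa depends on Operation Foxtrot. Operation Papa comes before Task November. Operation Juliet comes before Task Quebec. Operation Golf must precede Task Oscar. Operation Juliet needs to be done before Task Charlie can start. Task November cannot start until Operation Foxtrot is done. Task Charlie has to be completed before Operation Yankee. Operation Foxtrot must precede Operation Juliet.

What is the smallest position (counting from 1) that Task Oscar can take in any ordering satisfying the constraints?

5

The operations that are forced before Task Oscar, directly or transitively, are Task Charlie, Operation Foxtrot, Operation Golf, Operation Juliet. That's 4 operations.
With 4 mandatory predecessors, the earliest Task Oscar can sit is position 4+1 = 5, and placing just those 4 first achieves it.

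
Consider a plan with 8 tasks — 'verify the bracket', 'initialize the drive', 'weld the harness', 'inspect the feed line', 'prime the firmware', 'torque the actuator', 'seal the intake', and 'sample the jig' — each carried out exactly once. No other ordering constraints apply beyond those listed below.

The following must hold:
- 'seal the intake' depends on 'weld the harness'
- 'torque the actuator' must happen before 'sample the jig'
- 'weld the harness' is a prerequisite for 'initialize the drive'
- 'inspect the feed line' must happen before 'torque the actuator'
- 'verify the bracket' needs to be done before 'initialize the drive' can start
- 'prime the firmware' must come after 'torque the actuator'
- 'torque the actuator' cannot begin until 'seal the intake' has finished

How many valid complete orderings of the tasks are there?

158

The tasks with no prerequisites are 'verify the bracket', 'weld the harness', 'inspect the feed line'; any of them can be placed first.
Systematically extending each partial ordering one task at a time and counting, there are 158 complete orderings.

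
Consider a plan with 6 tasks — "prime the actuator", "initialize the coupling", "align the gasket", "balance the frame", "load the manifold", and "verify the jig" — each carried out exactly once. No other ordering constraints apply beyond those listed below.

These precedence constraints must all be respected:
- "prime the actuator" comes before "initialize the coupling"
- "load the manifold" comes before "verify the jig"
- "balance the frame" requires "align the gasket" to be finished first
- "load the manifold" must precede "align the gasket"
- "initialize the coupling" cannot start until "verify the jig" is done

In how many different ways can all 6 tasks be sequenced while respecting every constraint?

26

The tasks with no prerequisites are "prime the actuator", "load the manifold"; any of them can be placed first.
Systematically extending each partial ordering one task at a time and counting, there are 26 complete orderings.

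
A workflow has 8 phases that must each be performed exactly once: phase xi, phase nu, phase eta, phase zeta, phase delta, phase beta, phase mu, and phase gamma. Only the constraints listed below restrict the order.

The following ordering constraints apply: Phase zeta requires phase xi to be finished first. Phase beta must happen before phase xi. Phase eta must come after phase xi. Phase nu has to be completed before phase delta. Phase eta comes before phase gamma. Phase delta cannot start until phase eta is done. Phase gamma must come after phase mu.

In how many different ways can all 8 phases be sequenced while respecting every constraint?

244

The phases with no prerequisites are phase nu, phase beta, phase mu; any of them can be placed first.
Enumerating by repeatedly choosing an available phase (one whose prerequisites are all placed) gives 244 distinct complete orderings.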